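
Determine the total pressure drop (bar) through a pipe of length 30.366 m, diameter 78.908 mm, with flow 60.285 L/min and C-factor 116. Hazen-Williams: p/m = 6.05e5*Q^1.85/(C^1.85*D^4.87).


Q^1.85 = 1965.1
C^1.85 = 6595.5
D^4.87 = 1.7337e+09
p/m = 0.00010397 bar/m
p_total = 0.00010397 * 30.366 = 0.0031572 bar

0.0031572 bar


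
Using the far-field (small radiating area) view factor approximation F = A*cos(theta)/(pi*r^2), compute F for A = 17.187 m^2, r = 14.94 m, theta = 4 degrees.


cos(4 deg) = 0.99756
pi*r^2 = 701.21
F = 17.187 * 0.99756 / 701.21 = 0.024451

0.024451


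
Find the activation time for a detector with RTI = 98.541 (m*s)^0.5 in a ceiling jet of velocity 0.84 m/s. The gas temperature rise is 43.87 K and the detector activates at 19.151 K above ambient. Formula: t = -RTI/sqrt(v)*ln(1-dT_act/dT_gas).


dT_act/dT_gas = 0.43654
ln(1 - 0.43654) = -0.57366
t = -98.541 / sqrt(0.84) * -0.57366 = 61.678 s

61.678 s


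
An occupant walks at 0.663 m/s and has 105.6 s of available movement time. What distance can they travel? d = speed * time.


d = 0.663 * 105.6 = 70.013 m

70.013 m


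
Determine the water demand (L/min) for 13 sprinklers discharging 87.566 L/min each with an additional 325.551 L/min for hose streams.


Sprinkler demand = 13 * 87.566 = 1138.358 L/min
Total = 1138.358 + 325.551 = 1463.909 L/min

1463.909 L/min


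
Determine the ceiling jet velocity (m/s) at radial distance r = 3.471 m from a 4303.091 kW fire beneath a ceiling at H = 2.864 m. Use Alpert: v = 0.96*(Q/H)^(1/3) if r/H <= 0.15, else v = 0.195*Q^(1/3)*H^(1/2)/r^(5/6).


r/H = 3.471 / 2.864 = 1.2119
r/H > 0.15, so v = 0.195*Q^(1/3)*H^(1/2)/r^(5/6)
Q^(1/3) = 16.265
H^(1/2) = 1.6923
r^(5/6) = 2.8208
v = 0.195 * 16.265 * 1.6923 / 2.8208 = 1.9028 m/s

1.9028 m/s


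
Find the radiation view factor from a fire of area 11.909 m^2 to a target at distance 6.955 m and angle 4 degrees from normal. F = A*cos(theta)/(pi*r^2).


cos(4 deg) = 0.99756
pi*r^2 = 151.97
F = 11.909 * 0.99756 / 151.97 = 0.078176

0.078176


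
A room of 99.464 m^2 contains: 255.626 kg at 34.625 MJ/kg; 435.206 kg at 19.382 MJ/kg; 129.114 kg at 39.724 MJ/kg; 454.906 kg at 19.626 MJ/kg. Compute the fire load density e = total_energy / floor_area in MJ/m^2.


Total energy = 255.626*34.625 + 435.206*19.382 + 129.114*39.724 + 454.906*19.626
= 8851.050 + 8435.163 + 5128.925 + 8927.985
= 31343.12 MJ
e = 31343.12 / 99.464 = 315.12 MJ/m^2

315.12 MJ/m^2


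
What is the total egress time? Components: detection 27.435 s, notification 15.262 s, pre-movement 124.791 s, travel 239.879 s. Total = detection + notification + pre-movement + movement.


Total = 27.435 + 15.262 + 124.791 + 239.879 = 407.367 s

407.367 s


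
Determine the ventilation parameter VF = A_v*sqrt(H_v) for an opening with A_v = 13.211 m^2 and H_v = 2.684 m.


sqrt(H_v) = 1.6383
VF = 13.211 * 1.6383 = 21.643 m^(5/2)

21.643 m^(5/2)


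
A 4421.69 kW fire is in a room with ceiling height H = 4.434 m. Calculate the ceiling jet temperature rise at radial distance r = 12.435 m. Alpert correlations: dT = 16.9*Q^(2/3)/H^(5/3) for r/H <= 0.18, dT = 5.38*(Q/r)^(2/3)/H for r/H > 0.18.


r/H = 12.435 / 4.434 = 2.8045
r/H > 0.18, so dT = 5.38*(Q/r)^(2/3)/H
Q/r = 355.58
(Q/r)^(2/3) = 50.191
dT = 5.38 * 50.191 / 4.434 = 60.900 K

60.900 K


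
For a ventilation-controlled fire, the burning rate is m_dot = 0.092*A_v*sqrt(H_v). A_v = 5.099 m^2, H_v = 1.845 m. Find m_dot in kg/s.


sqrt(H_v) = 1.3583
m_dot = 0.092 * 5.099 * 1.3583 = 0.63719 kg/s

0.63719 kg/s


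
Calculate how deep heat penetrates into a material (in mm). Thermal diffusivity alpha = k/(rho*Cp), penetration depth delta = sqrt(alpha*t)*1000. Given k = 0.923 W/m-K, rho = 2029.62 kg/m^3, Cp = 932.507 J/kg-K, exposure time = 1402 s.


alpha = 0.923 / (2029.62 * 932.507) = 4.8768e-07 m^2/s
alpha * t = 0.00068373
delta = sqrt(0.00068373) * 1000 = 26.148 mm

26.148 mm


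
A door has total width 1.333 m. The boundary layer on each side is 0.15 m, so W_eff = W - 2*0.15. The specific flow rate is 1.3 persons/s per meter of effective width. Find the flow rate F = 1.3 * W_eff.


W_eff = 1.333 - 0.30 = 1.033 m
F = 1.3 * 1.033 = 1.3429 persons/s

1.3429 persons/s


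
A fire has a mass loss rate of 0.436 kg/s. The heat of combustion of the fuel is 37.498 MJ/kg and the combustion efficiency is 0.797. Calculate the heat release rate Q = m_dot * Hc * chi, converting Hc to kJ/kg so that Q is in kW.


Hc = 37.498 MJ/kg = 37.498 * 1000 kJ/kg = 37498 kJ/kg
Q = 0.436 kg/s * 37498 kJ/kg * 0.797 = 13030 kW

13030 kW


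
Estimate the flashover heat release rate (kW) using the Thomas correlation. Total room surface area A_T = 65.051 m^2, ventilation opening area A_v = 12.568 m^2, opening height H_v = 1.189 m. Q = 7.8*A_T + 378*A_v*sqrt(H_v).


7.8*A_T = 507.40
sqrt(H_v) = 1.0904
378*A_v*sqrt(H_v) = 5180.2
Q = 507.40 + 5180.2 = 5687.6 kW

5687.6 kW


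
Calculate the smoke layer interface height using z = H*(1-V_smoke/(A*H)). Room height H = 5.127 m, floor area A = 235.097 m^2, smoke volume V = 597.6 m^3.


V/(A*H) = 0.49579
1 - 0.49579 = 0.50421
z = 5.127 * 0.50421 = 2.5851 m

2.5851 m


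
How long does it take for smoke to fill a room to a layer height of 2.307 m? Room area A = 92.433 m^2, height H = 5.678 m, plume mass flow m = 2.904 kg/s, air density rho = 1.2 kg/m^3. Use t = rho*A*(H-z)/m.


H - z = 3.371 m
t = 1.2 * 92.433 * 3.371 / 2.904 = 128.76 s

128.76 s


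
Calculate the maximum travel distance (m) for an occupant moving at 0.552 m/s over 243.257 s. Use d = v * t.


d = 0.552 * 243.257 = 134.28 m

134.28 m


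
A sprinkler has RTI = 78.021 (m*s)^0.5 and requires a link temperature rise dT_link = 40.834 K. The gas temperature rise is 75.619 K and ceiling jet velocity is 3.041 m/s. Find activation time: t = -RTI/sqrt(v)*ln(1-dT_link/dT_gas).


dT_link/dT_gas = 0.54000
ln(1 - 0.54000) = -0.77652
t = -78.021 / sqrt(3.041) * -0.77652 = 34.742 s

34.742 s


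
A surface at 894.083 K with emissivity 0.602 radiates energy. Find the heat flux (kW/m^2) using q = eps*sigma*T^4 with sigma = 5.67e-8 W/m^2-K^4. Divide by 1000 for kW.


T^4 = 6.3902e+11
q = 0.602 * 5.67e-8 * 6.3902e+11 / 1000 = 21.812 kW/m^2

21.812 kW/m^2


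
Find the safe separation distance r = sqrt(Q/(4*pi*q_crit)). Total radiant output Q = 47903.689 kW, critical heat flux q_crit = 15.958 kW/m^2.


4*pi*q_crit = 200.53
Q/(4*pi*q_crit) = 238.88
r = sqrt(238.88) = 15.456 m

15.456 m


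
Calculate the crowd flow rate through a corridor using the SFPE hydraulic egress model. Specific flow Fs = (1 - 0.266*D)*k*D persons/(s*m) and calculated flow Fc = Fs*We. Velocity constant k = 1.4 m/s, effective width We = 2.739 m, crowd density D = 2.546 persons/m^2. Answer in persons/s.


1 - 0.266*D = 1 - 0.266*2.546 = 0.32276
Fs = 0.32276 * 1.4 * 2.546 = 1.1505 persons/(s*m)
Fc = 1.1505 * 2.739 = 3.1511 persons/s

3.1511 persons/s


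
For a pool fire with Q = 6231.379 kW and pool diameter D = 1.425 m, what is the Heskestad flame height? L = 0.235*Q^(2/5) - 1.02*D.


Q^(2/5) = 32.948
0.235 * Q^(2/5) = 7.7429
1.02 * D = 1.4535
L = 6.2894 m

6.2894 m


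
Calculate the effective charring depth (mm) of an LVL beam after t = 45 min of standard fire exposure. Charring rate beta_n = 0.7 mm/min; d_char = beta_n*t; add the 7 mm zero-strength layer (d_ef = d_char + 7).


d_char = 0.7 * 45 = 31.5 mm
d_ef = 31.5 + 1.0*7 = 38.5 mm

38.5 mm


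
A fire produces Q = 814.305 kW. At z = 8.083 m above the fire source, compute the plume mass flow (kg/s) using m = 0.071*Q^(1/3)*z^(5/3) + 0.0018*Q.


Q^(1/3) = 9.3382
z^(5/3) = 32.555
First term = 0.071 * 9.3382 * 32.555 = 21.584
Second term = 0.0018 * 814.305 = 1.4657
m = 23.050 kg/s

23.050 kg/s


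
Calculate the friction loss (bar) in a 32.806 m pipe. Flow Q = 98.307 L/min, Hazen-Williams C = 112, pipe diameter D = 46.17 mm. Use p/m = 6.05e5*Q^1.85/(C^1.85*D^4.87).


Q^1.85 = 4856.0
C^1.85 = 6180.9
D^4.87 = 1.2748e+08
p/m = 0.0037286 bar/m
p_total = 0.0037286 * 32.806 = 0.12232 bar

0.12232 bar


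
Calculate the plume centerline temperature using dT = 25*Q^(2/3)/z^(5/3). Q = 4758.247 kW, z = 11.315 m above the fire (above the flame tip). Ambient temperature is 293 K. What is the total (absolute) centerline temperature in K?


Q^(2/3) = 282.90
z^(5/3) = 57.028
dT = 25 * 282.90 / 57.028 = 124.02 K
T = 293 + 124.02 = 417.02 K

417.02 K


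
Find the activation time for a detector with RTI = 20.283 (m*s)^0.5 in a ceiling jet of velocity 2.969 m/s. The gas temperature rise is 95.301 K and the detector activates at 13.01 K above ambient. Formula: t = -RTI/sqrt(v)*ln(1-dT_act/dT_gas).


dT_act/dT_gas = 0.13651
ln(1 - 0.13651) = -0.14678
t = -20.283 / sqrt(2.969) * -0.14678 = 1.7278 s

1.7278 s


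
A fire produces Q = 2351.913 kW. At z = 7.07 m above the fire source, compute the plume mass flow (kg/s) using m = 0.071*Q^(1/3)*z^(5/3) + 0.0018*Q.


Q^(1/3) = 13.299
z^(5/3) = 26.043
First term = 0.071 * 13.299 * 26.043 = 24.590
Second term = 0.0018 * 2351.913 = 4.2334
m = 28.824 kg/s

28.824 kg/s


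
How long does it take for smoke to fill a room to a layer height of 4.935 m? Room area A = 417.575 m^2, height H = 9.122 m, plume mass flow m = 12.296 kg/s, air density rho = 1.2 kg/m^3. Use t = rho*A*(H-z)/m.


H - z = 4.187 m
t = 1.2 * 417.575 * 4.187 / 12.296 = 170.63 s

170.63 s


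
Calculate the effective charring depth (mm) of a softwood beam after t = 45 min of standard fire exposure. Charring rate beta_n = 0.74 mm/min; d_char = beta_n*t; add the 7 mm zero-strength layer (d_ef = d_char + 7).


d_char = 0.74 * 45 = 33.3 mm
d_ef = 33.3 + 1.0*7 = 40.3 mm

40.3 mm


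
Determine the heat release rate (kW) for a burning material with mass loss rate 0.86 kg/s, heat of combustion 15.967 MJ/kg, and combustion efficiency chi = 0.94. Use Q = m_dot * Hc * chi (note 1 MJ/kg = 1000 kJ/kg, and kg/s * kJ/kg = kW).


Hc = 15.967 MJ/kg = 15.967 * 1000 kJ/kg = 15967 kJ/kg
Q = 0.86 kg/s * 15967 kJ/kg * 0.94 = 12908 kW

12908 kW


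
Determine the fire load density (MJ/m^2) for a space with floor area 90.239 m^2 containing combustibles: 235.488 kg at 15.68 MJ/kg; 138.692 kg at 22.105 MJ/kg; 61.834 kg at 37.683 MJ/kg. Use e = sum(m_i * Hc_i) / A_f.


Total energy = 235.488*15.68 + 138.692*22.105 + 61.834*37.683
= 3692.452 + 3065.787 + 2330.091
= 9088.329 MJ
e = 9088.329 / 90.239 = 100.71 MJ/m^2

100.71 MJ/m^2


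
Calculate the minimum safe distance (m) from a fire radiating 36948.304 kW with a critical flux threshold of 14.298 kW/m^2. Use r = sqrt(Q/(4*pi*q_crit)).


4*pi*q_crit = 179.67
Q/(4*pi*q_crit) = 205.64
r = sqrt(205.64) = 14.340 m

14.340 m


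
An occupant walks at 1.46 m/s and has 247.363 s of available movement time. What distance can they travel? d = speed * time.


d = 1.46 * 247.363 = 361.15 m

361.15 m


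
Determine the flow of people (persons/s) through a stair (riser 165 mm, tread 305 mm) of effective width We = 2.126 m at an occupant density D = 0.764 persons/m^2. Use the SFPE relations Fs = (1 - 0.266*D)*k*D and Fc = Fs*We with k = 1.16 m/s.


1 - 0.266*D = 1 - 0.266*0.764 = 0.79678
Fs = 0.79678 * 1.16 * 0.764 = 0.70613 persons/(s*m)
Fc = 0.70613 * 2.126 = 1.5012 persons/s

1.5012 persons/s


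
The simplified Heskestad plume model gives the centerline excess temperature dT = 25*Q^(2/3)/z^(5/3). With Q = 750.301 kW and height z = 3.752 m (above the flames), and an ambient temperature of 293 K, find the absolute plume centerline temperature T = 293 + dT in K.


Q^(2/3) = 82.570
z^(5/3) = 9.0595
dT = 25 * 82.570 / 9.0595 = 227.86 K
T = 293 + 227.86 = 520.86 K

520.86 K


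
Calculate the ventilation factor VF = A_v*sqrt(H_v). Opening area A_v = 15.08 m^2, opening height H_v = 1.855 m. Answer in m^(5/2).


sqrt(H_v) = 1.3620
VF = 15.08 * 1.3620 = 20.539 m^(5/2)

20.539 m^(5/2)


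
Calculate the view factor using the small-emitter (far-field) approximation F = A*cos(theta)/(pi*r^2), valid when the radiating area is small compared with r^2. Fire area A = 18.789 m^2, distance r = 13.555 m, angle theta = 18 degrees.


cos(18 deg) = 0.95106
pi*r^2 = 577.23
F = 18.789 * 0.95106 / 577.23 = 0.030957

0.030957


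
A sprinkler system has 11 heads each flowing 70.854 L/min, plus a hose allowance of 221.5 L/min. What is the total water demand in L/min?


Sprinkler demand = 11 * 70.854 = 779.394 L/min
Total = 779.394 + 221.5 = 1000.894 L/min

1000.894 L/min


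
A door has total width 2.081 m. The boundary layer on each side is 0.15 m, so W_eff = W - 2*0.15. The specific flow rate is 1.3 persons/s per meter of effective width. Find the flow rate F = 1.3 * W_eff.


W_eff = 2.081 - 0.30 = 1.781 m
F = 1.3 * 1.781 = 2.3153 persons/s

2.3153 persons/s


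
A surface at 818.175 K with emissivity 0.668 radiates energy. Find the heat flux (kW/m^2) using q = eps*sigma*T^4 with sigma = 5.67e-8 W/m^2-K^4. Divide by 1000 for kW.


T^4 = 4.4811e+11
q = 0.668 * 5.67e-8 * 4.4811e+11 / 1000 = 16.972 kW/m^2

16.972 kW/m^2


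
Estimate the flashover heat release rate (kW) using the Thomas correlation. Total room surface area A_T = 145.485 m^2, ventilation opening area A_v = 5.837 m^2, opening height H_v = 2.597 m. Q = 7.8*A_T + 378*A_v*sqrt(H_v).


7.8*A_T = 1134.783
sqrt(H_v) = 1.6115
378*A_v*sqrt(H_v) = 3555.6
Q = 1134.783 + 3555.6 = 4690.4 kW

4690.4 kW


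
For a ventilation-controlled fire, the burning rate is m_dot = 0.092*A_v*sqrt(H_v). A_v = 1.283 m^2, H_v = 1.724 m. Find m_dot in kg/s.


sqrt(H_v) = 1.3130
m_dot = 0.092 * 1.283 * 1.3130 = 0.15498 kg/s

0.15498 kg/s


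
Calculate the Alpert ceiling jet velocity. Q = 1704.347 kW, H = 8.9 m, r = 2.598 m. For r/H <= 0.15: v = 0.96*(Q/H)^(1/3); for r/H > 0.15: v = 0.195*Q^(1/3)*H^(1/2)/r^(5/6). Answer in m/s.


r/H = 2.598 / 8.9 = 0.29191
r/H > 0.15, so v = 0.195*Q^(1/3)*H^(1/2)/r^(5/6)
Q^(1/3) = 11.945
H^(1/2) = 2.9833
r^(5/6) = 2.2158
v = 0.195 * 11.945 * 2.9833 / 2.2158 = 3.1361 m/s

3.1361 m/s


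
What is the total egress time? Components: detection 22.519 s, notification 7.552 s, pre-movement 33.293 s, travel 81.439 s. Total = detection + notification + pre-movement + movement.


Total = 22.519 + 7.552 + 33.293 + 81.439 = 144.803 s

144.803 s


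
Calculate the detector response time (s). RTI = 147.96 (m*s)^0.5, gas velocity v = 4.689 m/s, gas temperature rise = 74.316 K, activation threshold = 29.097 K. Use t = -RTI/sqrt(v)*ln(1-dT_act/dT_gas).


dT_act/dT_gas = 0.39153
ln(1 - 0.39153) = -0.49681
t = -147.96 / sqrt(4.689) * -0.49681 = 33.946 s

33.946 s


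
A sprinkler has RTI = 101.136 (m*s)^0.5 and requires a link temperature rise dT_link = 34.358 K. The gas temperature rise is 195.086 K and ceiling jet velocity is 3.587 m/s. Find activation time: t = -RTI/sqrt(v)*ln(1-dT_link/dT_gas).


dT_link/dT_gas = 0.17612
ln(1 - 0.17612) = -0.19373
t = -101.136 / sqrt(3.587) * -0.19373 = 10.345 s

10.345 s


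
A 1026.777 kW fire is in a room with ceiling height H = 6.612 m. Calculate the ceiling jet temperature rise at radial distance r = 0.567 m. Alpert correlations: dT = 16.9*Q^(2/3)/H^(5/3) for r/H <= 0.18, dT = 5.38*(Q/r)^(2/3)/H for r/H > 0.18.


r/H = 0.567 / 6.612 = 0.085753
r/H <= 0.18, so dT = 16.9*Q^(2/3)/H^(5/3)
Q^(2/3) = 101.78
H^(5/3) = 23.293
dT = 16.9 * 101.78 / 23.293 = 73.844 K

73.844 K


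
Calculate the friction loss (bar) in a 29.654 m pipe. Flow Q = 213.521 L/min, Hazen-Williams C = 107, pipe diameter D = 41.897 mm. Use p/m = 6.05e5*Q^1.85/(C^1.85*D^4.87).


Q^1.85 = 20392
C^1.85 = 5680.2
D^4.87 = 7.9438e+07
p/m = 0.027342 bar/m
p_total = 0.027342 * 29.654 = 0.81080 bar

0.81080 bar


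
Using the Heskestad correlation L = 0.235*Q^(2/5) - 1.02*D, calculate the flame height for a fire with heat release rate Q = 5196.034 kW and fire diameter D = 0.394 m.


Q^(2/5) = 30.639
0.235 * Q^(2/5) = 7.2001
1.02 * D = 0.40188
L = 6.7982 m

6.7982 m


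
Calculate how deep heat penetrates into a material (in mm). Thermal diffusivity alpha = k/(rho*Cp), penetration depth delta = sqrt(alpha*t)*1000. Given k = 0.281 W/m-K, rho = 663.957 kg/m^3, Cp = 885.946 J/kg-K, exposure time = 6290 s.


alpha = 0.281 / (663.957 * 885.946) = 4.7770e-07 m^2/s
alpha * t = 0.0030048
delta = sqrt(0.0030048) * 1000 = 54.816 mm

54.816 mm


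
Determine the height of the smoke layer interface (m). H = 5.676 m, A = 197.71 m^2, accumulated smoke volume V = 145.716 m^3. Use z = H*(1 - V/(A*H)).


V/(A*H) = 0.12985
1 - 0.12985 = 0.87015
z = 5.676 * 0.87015 = 4.9390 m

4.9390 m


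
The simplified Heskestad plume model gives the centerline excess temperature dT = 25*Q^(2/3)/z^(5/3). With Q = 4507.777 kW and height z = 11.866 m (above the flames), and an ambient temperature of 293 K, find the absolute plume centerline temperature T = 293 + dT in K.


Q^(2/3) = 272.88
z^(5/3) = 61.732
dT = 25 * 272.88 / 61.732 = 110.51 K
T = 293 + 110.51 = 403.51 K

403.51 K


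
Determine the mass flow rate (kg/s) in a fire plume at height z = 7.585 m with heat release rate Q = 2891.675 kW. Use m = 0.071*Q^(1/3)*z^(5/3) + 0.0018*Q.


Q^(1/3) = 14.247
z^(5/3) = 29.281
First term = 0.071 * 14.247 * 29.281 = 29.619
Second term = 0.0018 * 2891.675 = 5.2050
m = 34.824 kg/s

34.824 kg/s


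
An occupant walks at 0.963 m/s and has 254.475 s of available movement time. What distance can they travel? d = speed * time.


d = 0.963 * 254.475 = 245.06 m

245.06 m


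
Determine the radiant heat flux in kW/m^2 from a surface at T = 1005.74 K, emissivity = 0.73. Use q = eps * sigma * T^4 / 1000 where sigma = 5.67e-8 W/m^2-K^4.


T^4 = 1.0232e+12
q = 0.73 * 5.67e-8 * 1.0232e+12 / 1000 = 42.350 kW/m^2

42.350 kW/m^2


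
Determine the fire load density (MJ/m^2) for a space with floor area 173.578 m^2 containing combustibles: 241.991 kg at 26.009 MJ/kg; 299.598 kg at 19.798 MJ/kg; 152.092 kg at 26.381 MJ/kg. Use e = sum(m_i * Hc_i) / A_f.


Total energy = 241.991*26.009 + 299.598*19.798 + 152.092*26.381
= 6293.944 + 5931.441 + 4012.339
= 16237.72 MJ
e = 16237.72 / 173.578 = 93.547 MJ/m^2

93.547 MJ/m^2


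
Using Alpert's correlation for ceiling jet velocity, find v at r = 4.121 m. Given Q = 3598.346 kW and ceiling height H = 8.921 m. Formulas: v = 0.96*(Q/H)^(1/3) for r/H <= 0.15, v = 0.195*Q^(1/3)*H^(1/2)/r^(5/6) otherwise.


r/H = 4.121 / 8.921 = 0.46194
r/H > 0.15, so v = 0.195*Q^(1/3)*H^(1/2)/r^(5/6)
Q^(1/3) = 15.324
H^(1/2) = 2.9868
r^(5/6) = 3.2546
v = 0.195 * 15.324 * 2.9868 / 3.2546 = 2.7422 m/s

2.7422 m/s


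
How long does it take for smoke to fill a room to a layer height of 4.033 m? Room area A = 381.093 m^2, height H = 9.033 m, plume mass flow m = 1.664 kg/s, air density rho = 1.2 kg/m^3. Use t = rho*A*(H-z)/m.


H - z = 5 m
t = 1.2 * 381.093 * 5 / 1.664 = 1374.1 s

1374.1 s


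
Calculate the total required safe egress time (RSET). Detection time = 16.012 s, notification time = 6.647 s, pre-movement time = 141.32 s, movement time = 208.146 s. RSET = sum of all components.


Total = 16.012 + 6.647 + 141.32 + 208.146 = 372.125 s

372.125 s


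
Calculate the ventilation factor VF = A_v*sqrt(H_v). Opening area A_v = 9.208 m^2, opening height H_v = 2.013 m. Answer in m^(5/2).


sqrt(H_v) = 1.4188
VF = 9.208 * 1.4188 = 13.064 m^(5/2)

13.064 m^(5/2)


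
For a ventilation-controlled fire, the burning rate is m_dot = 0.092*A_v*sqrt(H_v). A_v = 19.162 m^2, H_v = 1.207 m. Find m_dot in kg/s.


sqrt(H_v) = 1.0986
m_dot = 0.092 * 19.162 * 1.0986 = 1.9368 kg/s

1.9368 kg/s


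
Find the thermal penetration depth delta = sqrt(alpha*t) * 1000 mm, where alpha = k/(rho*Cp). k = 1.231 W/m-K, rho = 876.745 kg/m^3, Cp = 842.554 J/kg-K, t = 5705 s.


alpha = 1.231 / (876.745 * 842.554) = 1.6664e-06 m^2/s
alpha * t = 0.0095070
delta = sqrt(0.0095070) * 1000 = 97.504 mm

97.504 mm


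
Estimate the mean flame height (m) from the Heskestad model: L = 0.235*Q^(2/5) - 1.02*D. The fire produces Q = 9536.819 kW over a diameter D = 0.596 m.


Q^(2/5) = 39.063
0.235 * Q^(2/5) = 9.1797
1.02 * D = 0.60792
L = 8.5718 m

8.5718 m


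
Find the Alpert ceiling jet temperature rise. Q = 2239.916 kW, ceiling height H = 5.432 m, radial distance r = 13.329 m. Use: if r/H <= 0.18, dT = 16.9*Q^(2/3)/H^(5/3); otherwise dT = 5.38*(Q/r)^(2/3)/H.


r/H = 13.329 / 5.432 = 2.4538
r/H > 0.18, so dT = 5.38*(Q/r)^(2/3)/H
Q/r = 168.05
(Q/r)^(2/3) = 30.452
dT = 5.38 * 30.452 / 5.432 = 30.161 K

30.161 K


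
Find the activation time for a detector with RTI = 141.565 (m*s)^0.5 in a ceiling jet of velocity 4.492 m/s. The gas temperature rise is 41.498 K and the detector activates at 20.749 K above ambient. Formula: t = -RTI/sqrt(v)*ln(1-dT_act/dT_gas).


dT_act/dT_gas = 0.5
ln(1 - 0.5) = -0.69315
t = -141.565 / sqrt(4.492) * -0.69315 = 46.298 s

46.298 s


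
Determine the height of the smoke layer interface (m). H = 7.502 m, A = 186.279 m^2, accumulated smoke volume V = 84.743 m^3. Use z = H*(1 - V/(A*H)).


V/(A*H) = 0.060641
1 - 0.060641 = 0.93936
z = 7.502 * 0.93936 = 7.0471 m

7.0471 m


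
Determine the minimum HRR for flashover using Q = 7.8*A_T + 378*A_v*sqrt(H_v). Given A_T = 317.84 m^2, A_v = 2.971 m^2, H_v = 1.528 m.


7.8*A_T = 2479.152
sqrt(H_v) = 1.2361
378*A_v*sqrt(H_v) = 1388.2
Q = 2479.152 + 1388.2 = 3867.4 kW

3867.4 kW


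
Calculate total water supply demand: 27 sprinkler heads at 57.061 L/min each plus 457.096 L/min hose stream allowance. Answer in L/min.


Sprinkler demand = 27 * 57.061 = 1540.647 L/min
Total = 1540.647 + 457.096 = 1997.743 L/min

1997.743 L/min


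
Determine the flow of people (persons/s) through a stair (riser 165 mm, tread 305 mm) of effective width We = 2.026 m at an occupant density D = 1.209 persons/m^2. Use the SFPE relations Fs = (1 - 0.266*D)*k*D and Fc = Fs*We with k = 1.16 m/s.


1 - 0.266*D = 1 - 0.266*1.209 = 0.67841
Fs = 0.67841 * 1.16 * 1.209 = 0.95142 persons/(s*m)
Fc = 0.95142 * 2.026 = 1.9276 persons/s

1.9276 persons/s


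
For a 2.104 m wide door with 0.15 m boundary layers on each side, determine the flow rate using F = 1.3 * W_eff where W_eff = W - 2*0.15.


W_eff = 2.104 - 0.30 = 1.804 m
F = 1.3 * 1.804 = 2.3452 persons/s

2.3452 persons/s


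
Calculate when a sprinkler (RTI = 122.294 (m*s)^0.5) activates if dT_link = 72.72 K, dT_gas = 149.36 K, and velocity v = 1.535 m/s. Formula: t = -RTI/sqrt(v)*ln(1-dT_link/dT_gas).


dT_link/dT_gas = 0.48688
ln(1 - 0.48688) = -0.66724
t = -122.294 / sqrt(1.535) * -0.66724 = 65.862 s

65.862 s


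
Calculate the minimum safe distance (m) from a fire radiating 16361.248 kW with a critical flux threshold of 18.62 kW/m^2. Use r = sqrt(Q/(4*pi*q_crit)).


4*pi*q_crit = 233.99
Q/(4*pi*q_crit) = 69.924
r = sqrt(69.924) = 8.3621 m

8.3621 m


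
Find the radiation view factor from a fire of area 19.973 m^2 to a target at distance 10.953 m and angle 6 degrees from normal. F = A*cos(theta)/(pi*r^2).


cos(6 deg) = 0.99452
pi*r^2 = 376.89
F = 19.973 * 0.99452 / 376.89 = 0.052704

0.052704


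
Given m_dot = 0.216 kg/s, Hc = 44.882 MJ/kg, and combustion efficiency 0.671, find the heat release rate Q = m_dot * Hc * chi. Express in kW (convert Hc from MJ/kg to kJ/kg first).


Hc = 44.882 MJ/kg = 44.882 * 1000 kJ/kg = 44882 kJ/kg
Q = 0.216 kg/s * 44882 kJ/kg * 0.671 = 6505.0 kW

6505.0 kW


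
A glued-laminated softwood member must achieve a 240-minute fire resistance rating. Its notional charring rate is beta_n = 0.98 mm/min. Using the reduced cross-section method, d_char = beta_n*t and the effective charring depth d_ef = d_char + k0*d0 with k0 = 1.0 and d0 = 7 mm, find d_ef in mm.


d_char = 0.98 * 240 = 235.2 mm
d_ef = 235.2 + 1.0*7 = 242.2 mm

242.2 mm


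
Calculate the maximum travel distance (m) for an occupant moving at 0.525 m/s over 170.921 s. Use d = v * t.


d = 0.525 * 170.921 = 89.734 m

89.734 m


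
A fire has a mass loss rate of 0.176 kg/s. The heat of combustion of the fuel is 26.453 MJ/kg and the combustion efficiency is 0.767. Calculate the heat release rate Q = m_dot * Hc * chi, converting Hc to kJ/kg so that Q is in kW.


Hc = 26.453 MJ/kg = 26.453 * 1000 kJ/kg = 26453 kJ/kg
Q = 0.176 kg/s * 26453 kJ/kg * 0.767 = 3570.9 kW

3570.9 kW


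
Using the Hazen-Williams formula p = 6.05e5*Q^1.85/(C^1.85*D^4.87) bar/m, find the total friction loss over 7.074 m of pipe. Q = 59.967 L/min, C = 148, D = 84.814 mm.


Q^1.85 = 1946.0
C^1.85 = 10351
D^4.87 = 2.4640e+09
p/m = 4.6161e-05 bar/m
p_total = 4.6161e-05 * 7.074 = 0.00032654 bar

0.00032654 bar


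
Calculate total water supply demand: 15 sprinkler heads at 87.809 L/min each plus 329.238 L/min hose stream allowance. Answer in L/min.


Sprinkler demand = 15 * 87.809 = 1317.135 L/min
Total = 1317.135 + 329.238 = 1646.373 L/min

1646.373 L/min


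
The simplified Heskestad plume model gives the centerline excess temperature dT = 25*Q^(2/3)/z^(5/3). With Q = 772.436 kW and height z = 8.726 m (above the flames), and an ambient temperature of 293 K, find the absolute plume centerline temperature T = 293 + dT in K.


Q^(2/3) = 84.186
z^(5/3) = 36.985
dT = 25 * 84.186 / 36.985 = 56.906 K
T = 293 + 56.906 = 349.91 K

349.91 K


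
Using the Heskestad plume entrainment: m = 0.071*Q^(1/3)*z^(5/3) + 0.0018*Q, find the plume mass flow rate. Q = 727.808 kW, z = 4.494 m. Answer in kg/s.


Q^(1/3) = 8.9951
z^(5/3) = 12.238
First term = 0.071 * 8.9951 * 12.238 = 7.8160
Second term = 0.0018 * 727.808 = 1.3101
m = 9.1261 kg/s

9.1261 kg/s


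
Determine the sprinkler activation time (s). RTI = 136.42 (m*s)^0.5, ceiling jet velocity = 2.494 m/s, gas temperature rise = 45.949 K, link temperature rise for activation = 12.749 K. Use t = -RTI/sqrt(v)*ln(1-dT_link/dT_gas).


dT_link/dT_gas = 0.27746
ln(1 - 0.27746) = -0.32498
t = -136.42 / sqrt(2.494) * -0.32498 = 28.073 s

28.073 s


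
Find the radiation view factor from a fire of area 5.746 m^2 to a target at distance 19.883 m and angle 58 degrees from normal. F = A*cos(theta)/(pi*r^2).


cos(58 deg) = 0.52992
pi*r^2 = 1242.0
F = 5.746 * 0.52992 / 1242.0 = 0.0024517

0.0024517


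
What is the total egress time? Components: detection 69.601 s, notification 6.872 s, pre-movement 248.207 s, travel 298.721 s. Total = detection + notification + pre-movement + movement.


Total = 69.601 + 6.872 + 248.207 + 298.721 = 623.401 s

623.401 s


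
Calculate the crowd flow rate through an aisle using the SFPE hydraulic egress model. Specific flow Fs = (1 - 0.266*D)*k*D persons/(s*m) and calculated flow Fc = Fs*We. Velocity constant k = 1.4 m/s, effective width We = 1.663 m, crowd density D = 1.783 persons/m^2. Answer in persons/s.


1 - 0.266*D = 1 - 0.266*1.783 = 0.52572
Fs = 0.52572 * 1.4 * 1.783 = 1.3123 persons/(s*m)
Fc = 1.3123 * 1.663 = 2.1824 persons/s

2.1824 persons/s


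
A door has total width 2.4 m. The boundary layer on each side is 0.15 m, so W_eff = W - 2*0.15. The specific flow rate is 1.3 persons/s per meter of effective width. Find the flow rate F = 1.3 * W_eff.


W_eff = 2.4 - 0.30 = 2.1 m
F = 1.3 * 2.1 = 2.73 persons/s

2.73 persons/s


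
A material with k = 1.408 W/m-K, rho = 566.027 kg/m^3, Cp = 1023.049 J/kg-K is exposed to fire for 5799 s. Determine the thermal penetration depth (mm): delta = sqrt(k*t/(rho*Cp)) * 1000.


alpha = 1.408 / (566.027 * 1023.049) = 2.4315e-06 m^2/s
alpha * t = 0.014100
delta = sqrt(0.014100) * 1000 = 118.74 mm

118.74 mm


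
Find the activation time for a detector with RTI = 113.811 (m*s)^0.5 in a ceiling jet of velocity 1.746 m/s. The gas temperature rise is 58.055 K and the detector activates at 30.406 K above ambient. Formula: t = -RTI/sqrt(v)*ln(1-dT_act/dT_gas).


dT_act/dT_gas = 0.52374
ln(1 - 0.52374) = -0.74180
t = -113.811 / sqrt(1.746) * -0.74180 = 63.892 s

63.892 s


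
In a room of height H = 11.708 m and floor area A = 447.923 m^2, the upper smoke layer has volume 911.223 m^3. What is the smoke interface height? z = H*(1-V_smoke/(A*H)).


V/(A*H) = 0.17376
1 - 0.17376 = 0.82624
z = 11.708 * 0.82624 = 9.6737 m

9.6737 m


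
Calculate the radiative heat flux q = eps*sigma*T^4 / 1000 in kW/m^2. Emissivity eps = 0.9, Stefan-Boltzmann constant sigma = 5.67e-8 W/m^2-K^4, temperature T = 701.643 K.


T^4 = 2.4236e+11
q = 0.9 * 5.67e-8 * 2.4236e+11 / 1000 = 12.368 kW/m^2

12.368 kW/m^2


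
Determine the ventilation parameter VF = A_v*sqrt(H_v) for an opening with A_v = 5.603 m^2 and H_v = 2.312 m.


sqrt(H_v) = 1.5205
VF = 5.603 * 1.5205 = 8.5195 m^(5/2)

8.5195 m^(5/2)


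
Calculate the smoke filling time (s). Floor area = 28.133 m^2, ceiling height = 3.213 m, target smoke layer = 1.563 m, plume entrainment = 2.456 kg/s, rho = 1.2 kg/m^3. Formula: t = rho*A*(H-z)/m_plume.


H - z = 1.65 m
t = 1.2 * 28.133 * 1.65 / 2.456 = 22.681 s

22.681 s


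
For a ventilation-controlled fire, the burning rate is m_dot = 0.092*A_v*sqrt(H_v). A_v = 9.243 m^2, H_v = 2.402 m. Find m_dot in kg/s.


sqrt(H_v) = 1.5498
m_dot = 0.092 * 9.243 * 1.5498 = 1.3179 kg/s

1.3179 kg/s


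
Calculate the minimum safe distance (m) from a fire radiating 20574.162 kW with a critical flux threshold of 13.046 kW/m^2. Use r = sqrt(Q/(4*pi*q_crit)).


4*pi*q_crit = 163.94
Q/(4*pi*q_crit) = 125.50
r = sqrt(125.50) = 11.203 m

11.203 m


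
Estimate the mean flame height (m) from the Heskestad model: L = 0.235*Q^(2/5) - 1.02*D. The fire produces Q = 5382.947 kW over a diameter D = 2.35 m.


Q^(2/5) = 31.075
0.235 * Q^(2/5) = 7.3026
1.02 * D = 2.397
L = 4.9056 m

4.9056 m


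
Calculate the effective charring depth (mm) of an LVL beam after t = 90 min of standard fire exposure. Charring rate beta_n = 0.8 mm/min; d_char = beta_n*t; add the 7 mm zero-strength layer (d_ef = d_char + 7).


d_char = 0.8 * 90 = 72 mm
d_ef = 72 + 1.0*7 = 79 mm

79 mm


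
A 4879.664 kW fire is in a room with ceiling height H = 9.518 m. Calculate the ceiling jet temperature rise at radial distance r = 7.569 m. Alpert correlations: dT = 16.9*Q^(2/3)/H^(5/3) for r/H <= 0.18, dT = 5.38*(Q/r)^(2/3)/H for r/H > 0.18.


r/H = 7.569 / 9.518 = 0.79523
r/H > 0.18, so dT = 5.38*(Q/r)^(2/3)/H
Q/r = 644.69
(Q/r)^(2/3) = 74.628
dT = 5.38 * 74.628 / 9.518 = 42.183 K

42.183 K


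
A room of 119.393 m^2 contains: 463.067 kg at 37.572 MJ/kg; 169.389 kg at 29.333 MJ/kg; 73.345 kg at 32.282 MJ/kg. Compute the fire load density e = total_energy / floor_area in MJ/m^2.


Total energy = 463.067*37.572 + 169.389*29.333 + 73.345*32.282
= 17398.35 + 4968.688 + 2367.723
= 24734.76 MJ
e = 24734.76 / 119.393 = 207.17 MJ/m^2

207.17 MJ/m^2


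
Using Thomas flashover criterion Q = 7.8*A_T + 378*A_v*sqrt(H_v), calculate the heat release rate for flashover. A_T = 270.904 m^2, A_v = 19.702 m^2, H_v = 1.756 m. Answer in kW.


7.8*A_T = 2113.1
sqrt(H_v) = 1.3251
378*A_v*sqrt(H_v) = 9868.8
Q = 2113.1 + 9868.8 = 11982 kW

11982 kW


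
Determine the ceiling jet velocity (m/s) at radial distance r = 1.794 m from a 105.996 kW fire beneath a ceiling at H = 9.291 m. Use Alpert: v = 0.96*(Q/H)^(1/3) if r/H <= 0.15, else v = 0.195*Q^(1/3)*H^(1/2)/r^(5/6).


r/H = 1.794 / 9.291 = 0.19309
r/H > 0.15, so v = 0.195*Q^(1/3)*H^(1/2)/r^(5/6)
Q^(1/3) = 4.7326
H^(1/2) = 3.0481
r^(5/6) = 1.6275
v = 0.195 * 4.7326 * 3.0481 / 1.6275 = 1.7284 m/s

1.7284 m/s


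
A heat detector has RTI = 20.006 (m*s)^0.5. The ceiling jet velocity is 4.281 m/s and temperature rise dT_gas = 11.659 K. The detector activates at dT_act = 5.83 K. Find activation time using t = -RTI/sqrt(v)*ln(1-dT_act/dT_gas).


dT_act/dT_gas = 0.50004
ln(1 - 0.50004) = -0.69323
t = -20.006 / sqrt(4.281) * -0.69323 = 6.7030 s

6.7030 s


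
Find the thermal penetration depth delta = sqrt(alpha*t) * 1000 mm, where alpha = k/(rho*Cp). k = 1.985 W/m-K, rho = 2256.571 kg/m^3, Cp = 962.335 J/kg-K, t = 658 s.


alpha = 1.985 / (2256.571 * 962.335) = 9.1408e-07 m^2/s
alpha * t = 0.00060147
delta = sqrt(0.00060147) * 1000 = 24.525 mm

24.525 mm


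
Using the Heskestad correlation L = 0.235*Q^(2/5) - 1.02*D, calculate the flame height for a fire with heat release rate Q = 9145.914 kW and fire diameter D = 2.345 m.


Q^(2/5) = 38.414
0.235 * Q^(2/5) = 9.0273
1.02 * D = 2.3919
L = 6.6354 m

6.6354 m


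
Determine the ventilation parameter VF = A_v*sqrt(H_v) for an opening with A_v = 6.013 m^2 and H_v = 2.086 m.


sqrt(H_v) = 1.4443
VF = 6.013 * 1.4443 = 8.6846 m^(5/2)

8.6846 m^(5/2)


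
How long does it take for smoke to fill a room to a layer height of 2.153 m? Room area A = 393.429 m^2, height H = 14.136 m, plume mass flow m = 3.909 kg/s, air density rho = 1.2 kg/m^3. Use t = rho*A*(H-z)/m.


H - z = 11.983 m
t = 1.2 * 393.429 * 11.983 / 3.909 = 1447.3 s

1447.3 s


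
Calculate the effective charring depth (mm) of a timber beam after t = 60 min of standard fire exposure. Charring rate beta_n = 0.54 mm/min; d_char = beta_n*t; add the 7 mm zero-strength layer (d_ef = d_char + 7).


d_char = 0.54 * 60 = 32.4 mm
d_ef = 32.4 + 1.0*7 = 39.4 mm

39.4 mm


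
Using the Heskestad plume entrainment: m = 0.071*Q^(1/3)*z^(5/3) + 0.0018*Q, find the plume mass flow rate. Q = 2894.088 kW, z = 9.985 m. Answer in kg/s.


Q^(1/3) = 14.251
z^(5/3) = 46.300
First term = 0.071 * 14.251 * 46.300 = 46.846
Second term = 0.0018 * 2894.088 = 5.2094
m = 52.056 kg/s

52.056 kg/s


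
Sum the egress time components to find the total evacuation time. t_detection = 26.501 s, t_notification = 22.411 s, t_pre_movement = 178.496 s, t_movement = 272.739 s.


Total = 26.501 + 22.411 + 178.496 + 272.739 = 500.147 s

500.147 s


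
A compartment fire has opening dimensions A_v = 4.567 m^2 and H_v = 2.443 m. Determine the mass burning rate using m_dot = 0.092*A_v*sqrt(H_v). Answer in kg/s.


sqrt(H_v) = 1.5630
m_dot = 0.092 * 4.567 * 1.5630 = 0.65672 kg/s

0.65672 kg/s


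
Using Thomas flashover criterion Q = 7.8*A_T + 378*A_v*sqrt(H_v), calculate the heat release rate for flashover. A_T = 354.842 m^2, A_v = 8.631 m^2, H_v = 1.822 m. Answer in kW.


7.8*A_T = 2767.8
sqrt(H_v) = 1.3498
378*A_v*sqrt(H_v) = 4403.8
Q = 2767.8 + 4403.8 = 7171.6 kW

7171.6 kW


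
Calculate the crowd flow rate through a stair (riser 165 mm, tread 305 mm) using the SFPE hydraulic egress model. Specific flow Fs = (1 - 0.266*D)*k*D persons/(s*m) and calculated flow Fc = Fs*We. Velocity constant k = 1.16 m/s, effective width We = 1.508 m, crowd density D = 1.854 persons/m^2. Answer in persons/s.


1 - 0.266*D = 1 - 0.266*1.854 = 0.50684
Fs = 0.50684 * 1.16 * 1.854 = 1.0900 persons/(s*m)
Fc = 1.0900 * 1.508 = 1.6438 persons/s

1.6438 persons/s


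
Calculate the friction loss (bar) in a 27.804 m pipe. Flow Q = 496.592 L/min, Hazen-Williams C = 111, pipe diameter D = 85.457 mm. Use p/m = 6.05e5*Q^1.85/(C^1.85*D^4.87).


Q^1.85 = 97185
C^1.85 = 6079.2
D^4.87 = 2.5563e+09
p/m = 0.0037835 bar/m
p_total = 0.0037835 * 27.804 = 0.10520 bar

0.10520 bar


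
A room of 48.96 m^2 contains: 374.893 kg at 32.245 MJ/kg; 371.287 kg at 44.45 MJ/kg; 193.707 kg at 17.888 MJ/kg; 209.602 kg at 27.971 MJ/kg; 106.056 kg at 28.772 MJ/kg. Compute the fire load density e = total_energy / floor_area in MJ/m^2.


Total energy = 374.893*32.245 + 371.287*44.45 + 193.707*17.888 + 209.602*27.971 + 106.056*28.772
= 12088.42 + 16503.71 + 3465.031 + 5862.778 + 3051.443
= 40971.38 MJ
e = 40971.38 / 48.96 = 836.83 MJ/m^2

836.83 MJ/m^2


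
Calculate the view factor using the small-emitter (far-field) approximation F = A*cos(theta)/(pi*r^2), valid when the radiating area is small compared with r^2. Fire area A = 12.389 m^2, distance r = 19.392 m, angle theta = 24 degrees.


cos(24 deg) = 0.91355
pi*r^2 = 1181.4
F = 12.389 * 0.91355 / 1181.4 = 0.0095801

0.0095801


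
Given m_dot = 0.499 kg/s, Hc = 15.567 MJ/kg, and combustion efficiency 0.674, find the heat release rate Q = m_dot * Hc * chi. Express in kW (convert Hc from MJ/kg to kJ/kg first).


Hc = 15.567 MJ/kg = 15.567 * 1000 kJ/kg = 15567 kJ/kg
Q = 0.499 kg/s * 15567 kJ/kg * 0.674 = 5235.6 kW

5235.6 kW


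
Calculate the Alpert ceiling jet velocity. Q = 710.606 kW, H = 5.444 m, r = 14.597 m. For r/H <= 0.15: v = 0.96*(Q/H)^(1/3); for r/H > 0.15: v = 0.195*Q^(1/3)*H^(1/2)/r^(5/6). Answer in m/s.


r/H = 14.597 / 5.444 = 2.6813
r/H > 0.15, so v = 0.195*Q^(1/3)*H^(1/2)/r^(5/6)
Q^(1/3) = 8.9237
H^(1/2) = 2.3332
r^(5/6) = 9.3373
v = 0.195 * 8.9237 * 2.3332 / 9.3373 = 0.43483 m/s

0.43483 m/s


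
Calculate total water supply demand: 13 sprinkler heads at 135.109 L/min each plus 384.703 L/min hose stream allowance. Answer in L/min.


Sprinkler demand = 13 * 135.109 = 1756.417 L/min
Total = 1756.417 + 384.703 = 2141.12 L/min

2141.12 L/min


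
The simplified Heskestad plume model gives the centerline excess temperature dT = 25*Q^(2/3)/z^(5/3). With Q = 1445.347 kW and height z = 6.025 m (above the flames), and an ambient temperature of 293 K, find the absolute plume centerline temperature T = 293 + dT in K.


Q^(2/3) = 127.83
z^(5/3) = 19.949
dT = 25 * 127.83 / 19.949 = 160.20 K
T = 293 + 160.20 = 453.20 K

453.20 K


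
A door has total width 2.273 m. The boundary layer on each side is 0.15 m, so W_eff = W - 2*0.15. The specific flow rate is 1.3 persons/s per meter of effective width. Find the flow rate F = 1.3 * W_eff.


W_eff = 2.273 - 0.30 = 1.973 m
F = 1.3 * 1.973 = 2.5649 persons/s

2.5649 persons/s


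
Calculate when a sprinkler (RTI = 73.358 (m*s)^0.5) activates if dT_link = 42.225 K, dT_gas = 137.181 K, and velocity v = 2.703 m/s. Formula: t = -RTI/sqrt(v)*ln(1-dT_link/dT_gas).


dT_link/dT_gas = 0.30781
ln(1 - 0.30781) = -0.36789
t = -73.358 / sqrt(2.703) * -0.36789 = 16.415 s

16.415 s


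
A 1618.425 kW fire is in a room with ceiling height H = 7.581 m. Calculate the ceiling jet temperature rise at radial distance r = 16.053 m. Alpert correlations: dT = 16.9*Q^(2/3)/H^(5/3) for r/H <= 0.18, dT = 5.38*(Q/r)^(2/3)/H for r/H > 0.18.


r/H = 16.053 / 7.581 = 2.1175
r/H > 0.18, so dT = 5.38*(Q/r)^(2/3)/H
Q/r = 100.82
(Q/r)^(2/3) = 21.662
dT = 5.38 * 21.662 / 7.581 = 15.373 K

15.373 K


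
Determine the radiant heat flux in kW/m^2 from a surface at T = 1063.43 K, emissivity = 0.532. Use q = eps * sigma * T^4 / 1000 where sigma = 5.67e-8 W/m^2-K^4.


T^4 = 1.2789e+12
q = 0.532 * 5.67e-8 * 1.2789e+12 / 1000 = 38.577 kW/m^2

38.577 kW/m^2


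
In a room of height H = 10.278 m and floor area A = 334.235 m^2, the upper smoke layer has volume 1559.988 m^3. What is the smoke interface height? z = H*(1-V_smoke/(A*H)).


V/(A*H) = 0.45411
1 - 0.45411 = 0.54589
z = 10.278 * 0.54589 = 5.6107 m

5.6107 m


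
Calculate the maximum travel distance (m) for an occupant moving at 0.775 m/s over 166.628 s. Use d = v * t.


d = 0.775 * 166.628 = 129.14 m

129.14 m


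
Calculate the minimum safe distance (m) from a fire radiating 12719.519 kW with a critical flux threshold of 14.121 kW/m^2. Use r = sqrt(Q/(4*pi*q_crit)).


4*pi*q_crit = 177.45
Q/(4*pi*q_crit) = 71.680
r = sqrt(71.680) = 8.4664 m

8.4664 m


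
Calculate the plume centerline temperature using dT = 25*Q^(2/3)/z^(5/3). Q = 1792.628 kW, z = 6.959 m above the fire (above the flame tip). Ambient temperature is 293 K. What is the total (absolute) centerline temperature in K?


Q^(2/3) = 147.57
z^(5/3) = 25.366
dT = 25 * 147.57 / 25.366 = 145.44 K
T = 293 + 145.44 = 438.44 K

438.44 K


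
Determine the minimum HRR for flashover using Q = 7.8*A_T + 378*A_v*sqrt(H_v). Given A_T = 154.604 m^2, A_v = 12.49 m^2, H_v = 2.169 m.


7.8*A_T = 1205.9
sqrt(H_v) = 1.4728
378*A_v*sqrt(H_v) = 6953.2
Q = 1205.9 + 6953.2 = 8159.1 kW

8159.1 kW


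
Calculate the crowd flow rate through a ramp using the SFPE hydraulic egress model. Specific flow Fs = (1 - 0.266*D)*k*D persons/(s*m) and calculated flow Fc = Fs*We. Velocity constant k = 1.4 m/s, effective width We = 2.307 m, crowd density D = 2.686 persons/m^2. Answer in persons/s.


1 - 0.266*D = 1 - 0.266*2.686 = 0.28552
Fs = 0.28552 * 1.4 * 2.686 = 1.0737 persons/(s*m)
Fc = 1.0737 * 2.307 = 2.4770 persons/s

2.4770 persons/s
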